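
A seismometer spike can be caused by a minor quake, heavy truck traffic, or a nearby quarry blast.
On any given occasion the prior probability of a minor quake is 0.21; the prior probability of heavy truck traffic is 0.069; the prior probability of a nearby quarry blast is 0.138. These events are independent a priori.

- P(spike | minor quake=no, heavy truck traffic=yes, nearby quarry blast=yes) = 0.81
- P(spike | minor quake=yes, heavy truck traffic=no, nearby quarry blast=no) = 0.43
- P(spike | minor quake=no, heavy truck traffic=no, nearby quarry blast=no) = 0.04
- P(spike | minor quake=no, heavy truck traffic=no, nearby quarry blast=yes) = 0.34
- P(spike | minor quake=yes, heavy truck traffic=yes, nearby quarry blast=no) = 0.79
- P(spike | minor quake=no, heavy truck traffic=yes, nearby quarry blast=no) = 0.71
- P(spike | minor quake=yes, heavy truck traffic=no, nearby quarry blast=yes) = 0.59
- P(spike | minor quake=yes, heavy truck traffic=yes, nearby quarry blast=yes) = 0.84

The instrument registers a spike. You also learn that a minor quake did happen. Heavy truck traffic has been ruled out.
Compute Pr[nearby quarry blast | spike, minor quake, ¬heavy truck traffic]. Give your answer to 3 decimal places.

Pr[nearby quarry blast | spike, minor quake, ¬heavy truck traffic] ≈ 0.180

P(spike | minor quake, ¬heavy truck traffic) = 0.43·0.862 + 0.59·0.138 = 0.370660 + 0.081420 = 0.452080
Of this, 0.081420 comes from 0.59·0.138 (the nearby quarry blast=true cases).
Hence the posterior is 0.081420/0.452080 ≈ 0.180.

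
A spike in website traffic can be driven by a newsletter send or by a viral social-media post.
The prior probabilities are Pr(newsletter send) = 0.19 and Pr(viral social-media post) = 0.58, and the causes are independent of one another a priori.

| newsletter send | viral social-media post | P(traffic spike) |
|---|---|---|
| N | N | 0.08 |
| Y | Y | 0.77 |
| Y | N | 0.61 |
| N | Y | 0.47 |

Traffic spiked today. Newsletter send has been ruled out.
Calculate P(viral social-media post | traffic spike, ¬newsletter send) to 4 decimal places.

For the numerator, keep only viral social-media post=true terms: 0.47·0.58 = 0.272600
Denominator P(traffic spike | ¬newsletter send): 0.08·0.42 + 0.47·0.58 = 0.306200
P(viral social-media post | traffic spike, ¬newsletter send) = 0.272600/0.306200 ≈ 0.8903

P(viral social-media post | traffic spike, ¬newsletter send) ≈ 0.8903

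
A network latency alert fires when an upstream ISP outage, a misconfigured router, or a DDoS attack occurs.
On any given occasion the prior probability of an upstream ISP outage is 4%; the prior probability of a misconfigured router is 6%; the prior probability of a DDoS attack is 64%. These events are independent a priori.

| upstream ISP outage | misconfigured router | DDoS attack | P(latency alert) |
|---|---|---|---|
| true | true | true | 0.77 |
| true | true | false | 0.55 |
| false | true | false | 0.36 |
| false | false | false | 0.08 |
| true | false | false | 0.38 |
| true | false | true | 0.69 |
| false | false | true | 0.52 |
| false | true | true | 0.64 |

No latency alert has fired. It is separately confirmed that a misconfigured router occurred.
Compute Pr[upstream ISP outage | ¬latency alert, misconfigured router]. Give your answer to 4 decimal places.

Pr[upstream ISP outage | ¬latency alert, misconfigured router] ≈ 0.0272

Weight on upstream ISP outage=true, given the evidence: 0.006480 + 0.005888 = 0.012368
Normalizer over all consistent configurations: 0.64*0.96*0.36 + 0.36*0.96*0.64 + 0.45*0.04*0.36 + 0.23*0.04*0.64 = 0.454736
P(upstream ISP outage | ¬latency alert, misconfigured router) = 0.012368/0.454736 ≈ 0.0272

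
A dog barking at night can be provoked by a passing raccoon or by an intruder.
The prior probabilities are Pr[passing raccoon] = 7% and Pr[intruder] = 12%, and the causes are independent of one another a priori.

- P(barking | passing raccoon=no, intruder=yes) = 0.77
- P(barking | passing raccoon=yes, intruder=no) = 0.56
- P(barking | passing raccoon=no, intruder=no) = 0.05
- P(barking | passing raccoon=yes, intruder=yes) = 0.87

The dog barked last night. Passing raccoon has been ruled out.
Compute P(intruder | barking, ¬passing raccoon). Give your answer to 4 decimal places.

P(intruder | barking, ¬passing raccoon) ≈ 0.6774

P(barking | ¬passing raccoon) = 0.05×0.88 + 0.77×0.12 = 0.044000 + 0.092400 = 0.136400
The intruder-present share is 0.77×0.12 = 0.092400.
So P(intruder | barking, ¬passing raccoon) = 0.092400/0.136400 ≈ 0.6774.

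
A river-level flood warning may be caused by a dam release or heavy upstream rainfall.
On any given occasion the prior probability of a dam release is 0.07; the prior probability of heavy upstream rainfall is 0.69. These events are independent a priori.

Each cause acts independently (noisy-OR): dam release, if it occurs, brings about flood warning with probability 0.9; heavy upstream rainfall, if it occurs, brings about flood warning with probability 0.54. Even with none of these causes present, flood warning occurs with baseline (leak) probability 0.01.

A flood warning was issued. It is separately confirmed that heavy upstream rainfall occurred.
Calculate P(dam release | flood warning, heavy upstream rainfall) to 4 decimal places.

P(dam release | flood warning, heavy upstream rainfall) ≈ 0.1165

Under noisy-OR, P(flood warning | causes) = 1 − (1−0.01)·∏(1−qᵢ) over the active causes.
Enumerate both values of dam release and weight by the priors:
  P(flood warning | heavy upstream rainfall) = 0.5446*0.93 + 0.95446*0.07
        = 0.506478 + 0.066812 = 0.573290
Keeping only the dam release-present terms gives 0.066812, so
  P(dam release | flood warning, heavy upstream rainfall) = 0.066812 / 0.573290 ≈ 0.1165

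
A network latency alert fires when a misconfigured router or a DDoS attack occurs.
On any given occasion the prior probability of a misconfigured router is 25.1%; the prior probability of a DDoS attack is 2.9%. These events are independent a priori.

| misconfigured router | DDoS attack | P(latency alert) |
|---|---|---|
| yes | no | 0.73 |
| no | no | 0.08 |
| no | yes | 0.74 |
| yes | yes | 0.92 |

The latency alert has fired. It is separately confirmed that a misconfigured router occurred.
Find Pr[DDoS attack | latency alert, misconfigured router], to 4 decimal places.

Pr[DDoS attack | latency alert, misconfigured router] ≈ 0.0363

P(latency alert | misconfigured router) = 0.73·0.971 + 0.92·0.029 = 0.708830 + 0.026680 = 0.735510
Of this, 0.026680 comes from 0.92·0.029 (the DDoS attack=true cases).
Hence the posterior is 0.026680/0.735510 ≈ 0.0363.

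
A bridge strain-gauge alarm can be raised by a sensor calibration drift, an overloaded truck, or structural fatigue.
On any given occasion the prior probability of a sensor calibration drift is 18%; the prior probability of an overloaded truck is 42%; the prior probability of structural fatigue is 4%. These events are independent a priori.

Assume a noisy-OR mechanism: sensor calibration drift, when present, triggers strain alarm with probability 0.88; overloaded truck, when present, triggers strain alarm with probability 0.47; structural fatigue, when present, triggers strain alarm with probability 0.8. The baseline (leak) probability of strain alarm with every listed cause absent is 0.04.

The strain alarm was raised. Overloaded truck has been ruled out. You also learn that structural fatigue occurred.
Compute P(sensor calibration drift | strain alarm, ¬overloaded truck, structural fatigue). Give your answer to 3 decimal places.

P(sensor calibration drift | strain alarm, ¬overloaded truck, structural fatigue) ≈ 0.210

Under noisy-OR, P(strain alarm | causes) = 1 − (1−0.04)·∏(1−qᵢ) over the active causes.
Weight on sensor calibration drift=true, given the evidence: 0.97696*0.18 = 0.175853
The normalizing constant is 0.808*0.82 + 0.97696*0.18 = 0.838413
P(sensor calibration drift | strain alarm, ¬overloaded truck, structural fatigue) = 0.175853/0.838413 ≈ 0.210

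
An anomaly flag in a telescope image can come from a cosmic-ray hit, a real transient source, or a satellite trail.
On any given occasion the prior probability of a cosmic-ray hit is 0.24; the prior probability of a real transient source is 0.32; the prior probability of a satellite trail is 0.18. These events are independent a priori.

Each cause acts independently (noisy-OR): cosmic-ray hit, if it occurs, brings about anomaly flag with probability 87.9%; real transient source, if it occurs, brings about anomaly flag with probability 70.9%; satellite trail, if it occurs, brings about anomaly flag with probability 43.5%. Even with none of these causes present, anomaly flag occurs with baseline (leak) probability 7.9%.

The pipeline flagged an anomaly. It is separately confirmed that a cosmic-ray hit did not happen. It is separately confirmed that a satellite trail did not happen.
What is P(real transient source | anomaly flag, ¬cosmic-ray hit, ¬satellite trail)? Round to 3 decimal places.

Under noisy-OR, P(anomaly flag | causes) = 1 − (1−0.079)·∏(1−qᵢ) over the active causes.
Sum P(anomaly flag|·) weighted by the priors over both values of real transient source:
  P(anomaly flag | ¬cosmic-ray hit, ¬satellite trail) = 0.079×0.68 + 0.731989×0.32
        = 0.053720 + 0.234236 = 0.287956
Configurations with real transient source contribute 0.234236, so
  P(real transient source | anomaly flag, ¬cosmic-ray hit, ¬satellite trail) = 0.234236 / 0.287956 ≈ 0.813

P(real transient source | anomaly flag, ¬cosmic-ray hit, ¬satellite trail) ≈ 0.813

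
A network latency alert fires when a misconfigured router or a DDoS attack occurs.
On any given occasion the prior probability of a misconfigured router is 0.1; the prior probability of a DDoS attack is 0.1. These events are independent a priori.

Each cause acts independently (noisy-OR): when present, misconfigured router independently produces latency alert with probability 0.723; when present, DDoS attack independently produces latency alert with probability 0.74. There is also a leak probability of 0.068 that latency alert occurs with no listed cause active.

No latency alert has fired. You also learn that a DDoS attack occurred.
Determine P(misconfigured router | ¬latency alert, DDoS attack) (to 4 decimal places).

P(misconfigured router | ¬latency alert, DDoS attack) ≈ 0.0299

Under noisy-OR, P(latency alert | causes) = 1 − (1−0.068)·∏(1−qᵢ) over the active causes.
By total probability over both values of misconfigured router:
  P(¬latency alert | DDoS attack) = 0.24232×0.9 + 0.067123×0.1
        = 0.218088 + 0.006712 = 0.224800
Configurations with misconfigured router contribute 0.006712, so
  P(misconfigured router | ¬latency alert, DDoS attack) = 0.006712 / 0.224800 ≈ 0.0299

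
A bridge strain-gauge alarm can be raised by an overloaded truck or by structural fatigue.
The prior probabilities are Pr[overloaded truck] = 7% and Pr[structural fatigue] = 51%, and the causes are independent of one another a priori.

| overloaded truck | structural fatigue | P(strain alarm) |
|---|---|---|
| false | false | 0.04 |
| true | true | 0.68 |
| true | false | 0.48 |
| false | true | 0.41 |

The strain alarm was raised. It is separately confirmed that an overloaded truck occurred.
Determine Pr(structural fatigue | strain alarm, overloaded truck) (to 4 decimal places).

Pr(structural fatigue | strain alarm, overloaded truck) ≈ 0.5959

Sum P(strain alarm|·) weighted by the priors over both values of structural fatigue:
  P(strain alarm | overloaded truck) = 0.48·0.49 + 0.68·0.51
        = 0.235200 + 0.346800 = 0.582000
Configurations with structural fatigue contribute 0.346800, so
  P(structural fatigue | strain alarm, overloaded truck) = 0.346800 / 0.582000 ≈ 0.5959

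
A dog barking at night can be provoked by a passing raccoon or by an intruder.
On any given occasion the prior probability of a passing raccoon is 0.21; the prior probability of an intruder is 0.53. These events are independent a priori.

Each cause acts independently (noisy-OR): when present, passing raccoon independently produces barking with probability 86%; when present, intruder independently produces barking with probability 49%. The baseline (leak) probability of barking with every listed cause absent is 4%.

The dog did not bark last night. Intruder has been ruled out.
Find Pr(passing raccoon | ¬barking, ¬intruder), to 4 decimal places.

Pr(passing raccoon | ¬barking, ¬intruder) ≈ 0.0359

Under noisy-OR, P(barking | causes) = 1 − (1−0.04)·∏(1−qᵢ) over the active causes.
Sum P(¬barking|·) weighted by the priors over both values of passing raccoon:
  P(¬barking | ¬intruder) = 0.96*0.79 + 0.1344*0.21
        = 0.758400 + 0.028224 = 0.786624
Keeping only the passing raccoon-present terms gives 0.028224, so
  P(passing raccoon | ¬barking, ¬intruder) = 0.028224 / 0.786624 ≈ 0.0359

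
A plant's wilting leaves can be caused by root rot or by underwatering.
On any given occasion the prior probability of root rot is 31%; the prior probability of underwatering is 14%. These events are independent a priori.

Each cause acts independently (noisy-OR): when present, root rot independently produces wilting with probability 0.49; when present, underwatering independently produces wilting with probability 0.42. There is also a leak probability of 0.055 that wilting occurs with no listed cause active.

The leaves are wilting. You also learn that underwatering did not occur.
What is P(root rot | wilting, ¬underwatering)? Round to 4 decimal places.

Under noisy-OR, P(wilting | causes) = 1 − (1−0.055)·∏(1−qᵢ) over the active causes.
P(wilting | ¬underwatering) = 0.055·0.69 + 0.51805·0.31 = 0.037950 + 0.160596 = 0.198546
Restricting to configurations with root rot present: 0.51805·0.31 = 0.160596.
Hence the posterior is 0.160596/0.198546 ≈ 0.8089.

P(root rot | wilting, ¬underwatering) ≈ 0.8089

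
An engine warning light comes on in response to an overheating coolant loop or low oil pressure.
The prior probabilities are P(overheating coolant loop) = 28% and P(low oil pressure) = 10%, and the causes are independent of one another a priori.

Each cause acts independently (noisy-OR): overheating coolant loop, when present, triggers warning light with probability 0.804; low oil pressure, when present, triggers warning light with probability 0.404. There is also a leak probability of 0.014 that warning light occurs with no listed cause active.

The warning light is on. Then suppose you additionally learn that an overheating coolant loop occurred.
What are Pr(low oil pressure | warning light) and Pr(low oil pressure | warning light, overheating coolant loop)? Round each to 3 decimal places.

Under noisy-OR, P(warning light | causes) = 1 − (1−0.014)·∏(1−qᵢ) over the active causes.
P(warning light) = 0.014×0.72×0.9 + 0.412344×0.72×0.1 + 0.806744×0.28×0.9 + 0.884819×0.28×0.1 = 0.009072 + 0.029689 + 0.203299 + 0.024775 = 0.266835
Restricting to configurations with low oil pressure present: 0.029689 + 0.024775 = 0.054464.
P(low oil pressure | warning light) = 0.054464 / 0.266835 ≈ 0.204

Now also conditioning on overheating coolant loop=true:
P(warning light | overheating coolant loop) = 0.806744*0.9 + 0.884819*0.1 = 0.726070 + 0.088482 = 0.814552
Of this, 0.088482 comes from 0.884819*0.1 (the low oil pressure=true cases).
Hence the posterior is 0.088482/0.814552 ≈ 0.109.

Pr(low oil pressure | warning light) ≈ 0.204; Pr(low oil pressure | warning light, overheating coolant loop) ≈ 0.109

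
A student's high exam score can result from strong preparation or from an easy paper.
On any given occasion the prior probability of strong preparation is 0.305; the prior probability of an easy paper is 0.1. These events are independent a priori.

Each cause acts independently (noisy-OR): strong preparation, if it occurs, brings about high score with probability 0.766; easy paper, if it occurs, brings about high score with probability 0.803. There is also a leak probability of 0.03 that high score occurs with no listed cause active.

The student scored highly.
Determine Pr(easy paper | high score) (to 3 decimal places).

Pr(easy paper | high score) ≈ 0.270

Under noisy-OR, P(high score | causes) = 1 − (1−0.03)·∏(1−qᵢ) over the active causes.
Numerator (weight on configurations with easy paper): 0.056219 + 0.029136 = 0.085355
Normalizer over all consistent configurations: 0.03*0.695*0.9 + 0.80891*0.695*0.1 + 0.77302*0.305*0.9 + 0.955285*0.305*0.1 = 0.316314
P(easy paper | high score) = 0.085355/0.316314 ≈ 0.270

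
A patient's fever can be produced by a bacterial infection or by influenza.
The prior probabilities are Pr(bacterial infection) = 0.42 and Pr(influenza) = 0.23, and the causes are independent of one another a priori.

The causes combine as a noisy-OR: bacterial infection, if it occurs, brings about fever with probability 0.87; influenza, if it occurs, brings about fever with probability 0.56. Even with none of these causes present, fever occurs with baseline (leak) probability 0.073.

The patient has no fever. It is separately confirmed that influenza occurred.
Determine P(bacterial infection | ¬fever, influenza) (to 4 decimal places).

P(bacterial infection | ¬fever, influenza) ≈ 0.0860

Under noisy-OR, P(fever | causes) = 1 − (1−0.073)·∏(1−qᵢ) over the active causes.
Numerator (weight on configurations with bacterial infection): 0.053024·0.42 = 0.022270
Normalizer over all consistent configurations: 0.40788·0.58 + 0.053024·0.42 = 0.258840
Posterior = 0.022270 / 0.258840 ≈ 0.0860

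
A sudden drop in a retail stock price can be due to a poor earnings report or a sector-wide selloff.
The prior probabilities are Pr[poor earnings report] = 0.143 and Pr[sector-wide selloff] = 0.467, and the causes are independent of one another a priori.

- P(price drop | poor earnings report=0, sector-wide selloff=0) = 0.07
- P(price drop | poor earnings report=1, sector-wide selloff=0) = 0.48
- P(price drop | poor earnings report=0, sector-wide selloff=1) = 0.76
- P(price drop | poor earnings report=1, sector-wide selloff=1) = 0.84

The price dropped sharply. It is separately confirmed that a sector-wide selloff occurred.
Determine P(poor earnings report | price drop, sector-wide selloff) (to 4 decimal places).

P(poor earnings report | price drop, sector-wide selloff) ≈ 0.1557

Numerator (weight on configurations with poor earnings report): 0.84*0.143 = 0.120120
The normalizing constant is 0.76*0.857 + 0.84*0.143 = 0.771440
Posterior = 0.120120 / 0.771440 ≈ 0.1557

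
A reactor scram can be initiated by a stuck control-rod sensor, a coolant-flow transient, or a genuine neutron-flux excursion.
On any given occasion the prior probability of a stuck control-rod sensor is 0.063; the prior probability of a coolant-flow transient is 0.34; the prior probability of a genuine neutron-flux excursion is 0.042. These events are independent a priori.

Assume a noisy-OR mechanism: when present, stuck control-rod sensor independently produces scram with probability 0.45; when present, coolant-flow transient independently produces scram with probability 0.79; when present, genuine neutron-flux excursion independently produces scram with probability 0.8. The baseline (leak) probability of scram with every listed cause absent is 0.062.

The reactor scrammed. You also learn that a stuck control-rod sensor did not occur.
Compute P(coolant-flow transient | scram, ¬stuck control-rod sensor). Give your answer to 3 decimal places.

Under noisy-OR, P(scram | causes) = 1 − (1−0.062)·∏(1−qᵢ) over the active causes.
Weight on coolant-flow transient=true, given the evidence: 0.261560 + 0.013717 = 0.275277
The normalizing constant is 0.062*0.66*0.958 + 0.8124*0.66*0.042 + 0.80302*0.34*0.958 + 0.960604*0.34*0.042 = 0.336998
P(coolant-flow transient | scram, ¬stuck control-rod sensor) = 0.275277/0.336998 ≈ 0.817

P(coolant-flow transient | scram, ¬stuck control-rod sensor) ≈ 0.817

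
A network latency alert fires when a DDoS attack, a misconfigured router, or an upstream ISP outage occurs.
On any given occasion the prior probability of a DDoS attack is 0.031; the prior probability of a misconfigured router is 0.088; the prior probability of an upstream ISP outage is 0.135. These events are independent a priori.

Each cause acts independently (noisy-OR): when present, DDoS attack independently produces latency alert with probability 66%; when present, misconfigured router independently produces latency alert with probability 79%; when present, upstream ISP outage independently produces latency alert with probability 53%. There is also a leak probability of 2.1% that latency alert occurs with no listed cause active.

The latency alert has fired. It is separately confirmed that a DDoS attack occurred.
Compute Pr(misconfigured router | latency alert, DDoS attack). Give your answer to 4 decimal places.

Pr(misconfigured router | latency alert, DDoS attack) ≈ 0.1155

Under noisy-OR, P(latency alert | causes) = 1 − (1−0.021)·∏(1−qᵢ) over the active causes.
Numerator (weight on configurations with misconfigured router): 0.070799 + 0.011490 = 0.082289
Denominator P(latency alert | DDoS attack): 0.66714×0.912×0.865 + 0.843556×0.912×0.135 + 0.930099×0.088×0.865 + 0.967147×0.088×0.135 = 0.712441
Posterior = 0.082289 / 0.712441 ≈ 0.1155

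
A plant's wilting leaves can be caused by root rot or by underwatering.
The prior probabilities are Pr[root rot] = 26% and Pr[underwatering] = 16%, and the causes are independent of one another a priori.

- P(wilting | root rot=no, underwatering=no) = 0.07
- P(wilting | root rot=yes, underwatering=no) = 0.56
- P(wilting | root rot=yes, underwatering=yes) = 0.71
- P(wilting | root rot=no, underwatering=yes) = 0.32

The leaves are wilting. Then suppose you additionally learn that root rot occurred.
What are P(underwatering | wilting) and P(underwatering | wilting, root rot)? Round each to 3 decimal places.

P(underwatering | wilting) ≈ 0.289; P(underwatering | wilting, root rot) ≈ 0.195

Weight on underwatering=true, given the evidence: 0.037888 + 0.029536 = 0.067424
The normalizing constant is 0.07*0.74*0.84 + 0.32*0.74*0.16 + 0.56*0.26*0.84 + 0.71*0.26*0.16 = 0.233240
Posterior = 0.067424 / 0.233240 ≈ 0.289

With the extra evidence:
For the numerator, keep only underwatering=true terms: 0.71·0.16 = 0.113600
The normalizing constant is 0.56·0.84 + 0.71·0.16 = 0.584000
Posterior = 0.113600 / 0.584000 ≈ 0.195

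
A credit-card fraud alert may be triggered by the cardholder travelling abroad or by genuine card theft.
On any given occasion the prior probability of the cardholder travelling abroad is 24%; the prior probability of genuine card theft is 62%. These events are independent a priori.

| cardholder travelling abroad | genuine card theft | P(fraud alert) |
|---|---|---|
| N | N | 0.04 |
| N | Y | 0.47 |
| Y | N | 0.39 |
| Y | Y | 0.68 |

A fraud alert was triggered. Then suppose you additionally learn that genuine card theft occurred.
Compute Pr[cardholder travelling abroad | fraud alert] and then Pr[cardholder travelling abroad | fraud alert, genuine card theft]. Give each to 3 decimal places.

Pr[cardholder travelling abroad | fraud alert] ≈ 0.370; Pr[cardholder travelling abroad | fraud alert, genuine card theft] ≈ 0.314

P(fraud alert) = 0.04*0.76*0.38 + 0.47*0.76*0.62 + 0.39*0.24*0.38 + 0.68*0.24*0.62 = 0.011552 + 0.221464 + 0.035568 + 0.101184 = 0.369768
Of this, 0.136752 comes from 0.035568 + 0.101184 (the cardholder travelling abroad=true cases).
So P(cardholder travelling abroad | fraud alert) = 0.136752/0.369768 ≈ 0.370.

Now also conditioning on genuine card theft=true:
Weight on cardholder travelling abroad=true, given the evidence: 0.68·0.24 = 0.163200
Denominator P(fraud alert | genuine card theft): 0.47·0.76 + 0.68·0.24 = 0.520400
P(cardholder travelling abroad | fraud alert, genuine card theft) = 0.163200/0.520400 ≈ 0.314
Conditioning on genuine card theft lowers the posterior on cardholder travelling abroad: the classic explaining-away effect in a common-effect structure.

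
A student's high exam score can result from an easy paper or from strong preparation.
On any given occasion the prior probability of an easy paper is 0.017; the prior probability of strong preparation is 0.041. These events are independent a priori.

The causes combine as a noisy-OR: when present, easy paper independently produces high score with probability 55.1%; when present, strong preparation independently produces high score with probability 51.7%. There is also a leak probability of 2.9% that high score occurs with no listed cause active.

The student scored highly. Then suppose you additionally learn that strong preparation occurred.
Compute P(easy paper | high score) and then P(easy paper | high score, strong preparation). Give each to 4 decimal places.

Under noisy-OR, P(high score | causes) = 1 − (1−0.029)·∏(1−qᵢ) over the active causes.
Sum P(high score|·) weighted by the priors over the 4 (easy paper, strong preparation) configurations:
  P(high score) = 0.029*0.983*0.959 + 0.531007*0.983*0.041 + 0.564021*0.017*0.959 + 0.789422*0.017*0.041
        = 0.027338 + 0.021401 + 0.009195 + 0.000550 = 0.058484
Configurations with easy paper contribute 0.009745, so
  P(easy paper | high score) = 0.009745 / 0.058484 ≈ 0.1666

With the extra evidence:
Sum P(high score|·) weighted by the priors over both values of easy paper:
  P(high score | strong preparation) = 0.531007×0.983 + 0.789422×0.017
        = 0.521980 + 0.013420 = 0.535400
Keeping only the easy paper-present terms gives 0.013420, so
  P(easy paper | high score, strong preparation) = 0.013420 / 0.535400 ≈ 0.0251
This is intercausal reasoning (explaining away): once strong preparation accounts for the high score, easy paper becomes less likely.

P(easy paper | high score) ≈ 0.1666; P(easy paper | high score, strong preparation) ≈ 0.0251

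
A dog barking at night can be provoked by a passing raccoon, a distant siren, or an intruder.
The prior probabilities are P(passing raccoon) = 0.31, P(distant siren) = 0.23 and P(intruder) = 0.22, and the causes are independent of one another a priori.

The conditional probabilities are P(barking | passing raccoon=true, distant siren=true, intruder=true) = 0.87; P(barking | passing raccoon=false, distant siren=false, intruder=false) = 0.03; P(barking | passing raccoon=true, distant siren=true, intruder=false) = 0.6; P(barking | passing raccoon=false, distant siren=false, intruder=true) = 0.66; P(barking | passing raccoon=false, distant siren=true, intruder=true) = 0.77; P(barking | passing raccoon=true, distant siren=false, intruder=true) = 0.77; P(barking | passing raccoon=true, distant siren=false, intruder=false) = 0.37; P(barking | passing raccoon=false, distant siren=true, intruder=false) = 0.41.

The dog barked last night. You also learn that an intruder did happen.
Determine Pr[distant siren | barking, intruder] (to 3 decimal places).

Pr[distant siren | barking, intruder] ≈ 0.256

By total probability over the 4 (passing raccoon, distant siren) configurations:
  P(barking | intruder) = 0.66×0.69×0.77 + 0.77×0.69×0.23 + 0.77×0.31×0.77 + 0.87×0.31×0.23
        = 0.350658 + 0.122199 + 0.183799 + 0.062031 = 0.718687
Keeping only the distant siren-present terms gives 0.184230, so
  P(distant siren | barking, intruder) = 0.184230 / 0.718687 ≈ 0.256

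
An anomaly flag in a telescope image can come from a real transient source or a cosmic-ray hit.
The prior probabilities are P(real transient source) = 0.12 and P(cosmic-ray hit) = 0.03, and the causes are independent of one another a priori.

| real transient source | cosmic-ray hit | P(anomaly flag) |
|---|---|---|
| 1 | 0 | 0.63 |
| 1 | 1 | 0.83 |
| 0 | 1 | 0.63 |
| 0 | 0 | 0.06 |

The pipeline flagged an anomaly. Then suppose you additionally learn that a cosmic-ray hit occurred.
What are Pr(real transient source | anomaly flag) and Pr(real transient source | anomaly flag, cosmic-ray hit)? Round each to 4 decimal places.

Pr(real transient source | anomaly flag) ≈ 0.5294; Pr(real transient source | anomaly flag, cosmic-ray hit) ≈ 0.1523

P(anomaly flag) = 0.06×0.88×0.97 + 0.63×0.88×0.03 + 0.63×0.12×0.97 + 0.83×0.12×0.03 = 0.051216 + 0.016632 + 0.073332 + 0.002988 = 0.144168
Restricting to configurations with real transient source present: 0.073332 + 0.002988 = 0.076320.
Hence the posterior is 0.076320/0.144168 ≈ 0.5294.

Now also conditioning on cosmic-ray hit=true:
P(anomaly flag | cosmic-ray hit) = 0.63·0.88 + 0.83·0.12 = 0.554400 + 0.099600 = 0.654000
Of this, 0.099600 comes from 0.83·0.12 (the real transient source=true cases).
P(real transient source | anomaly flag, cosmic-ray hit) = 0.099600 / 0.654000 ≈ 0.1523
The drop from 0.5294 to 0.1523 is the explaining-away (discounting) effect.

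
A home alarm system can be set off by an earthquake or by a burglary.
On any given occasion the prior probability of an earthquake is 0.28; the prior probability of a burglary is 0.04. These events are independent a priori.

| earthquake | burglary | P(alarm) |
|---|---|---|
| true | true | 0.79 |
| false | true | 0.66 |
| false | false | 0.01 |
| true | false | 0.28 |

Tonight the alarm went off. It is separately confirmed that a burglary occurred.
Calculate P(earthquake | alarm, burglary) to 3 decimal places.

By total probability over both values of earthquake:
  P(alarm | burglary) = 0.66×0.72 + 0.79×0.28
        = 0.475200 + 0.221200 = 0.696400
Keeping only the earthquake-present terms gives 0.221200, so
  P(earthquake | alarm, burglary) = 0.221200 / 0.696400 ≈ 0.318

P(earthquake | alarm, burglary) ≈ 0.318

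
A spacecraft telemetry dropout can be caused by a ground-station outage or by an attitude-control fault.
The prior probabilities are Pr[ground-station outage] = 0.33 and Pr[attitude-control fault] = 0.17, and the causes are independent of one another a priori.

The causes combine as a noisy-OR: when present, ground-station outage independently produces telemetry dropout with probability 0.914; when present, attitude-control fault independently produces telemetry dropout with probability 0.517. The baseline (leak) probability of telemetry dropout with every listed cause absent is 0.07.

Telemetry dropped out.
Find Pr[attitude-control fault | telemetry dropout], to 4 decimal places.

Under noisy-OR, P(telemetry dropout | causes) = 1 − (1−0.07)·∏(1−qᵢ) over the active causes.
By total probability over the 4 (ground-station outage, attitude-control fault) configurations:
  P(telemetry dropout) = 0.07*0.67*0.83 + 0.55081*0.67*0.17 + 0.92002*0.33*0.83 + 0.96137*0.33*0.17
        = 0.038927 + 0.062737 + 0.251993 + 0.053933 = 0.407590
Configurations with attitude-control fault contribute 0.116670, so
  P(attitude-control fault | telemetry dropout) = 0.116670 / 0.407590 ≈ 0.2862

Pr[attitude-control fault | telemetry dropout] ≈ 0.2862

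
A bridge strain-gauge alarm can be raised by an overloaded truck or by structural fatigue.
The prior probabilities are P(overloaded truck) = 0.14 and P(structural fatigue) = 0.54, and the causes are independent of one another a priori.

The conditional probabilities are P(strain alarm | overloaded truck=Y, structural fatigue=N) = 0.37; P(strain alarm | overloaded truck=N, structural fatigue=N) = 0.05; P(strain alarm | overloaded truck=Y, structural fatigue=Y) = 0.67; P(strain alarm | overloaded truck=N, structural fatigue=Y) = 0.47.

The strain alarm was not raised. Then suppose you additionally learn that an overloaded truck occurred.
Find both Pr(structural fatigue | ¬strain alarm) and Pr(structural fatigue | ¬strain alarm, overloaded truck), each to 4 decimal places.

Pr(structural fatigue | ¬strain alarm) ≈ 0.3943; Pr(structural fatigue | ¬strain alarm, overloaded truck) ≈ 0.3808

Numerator (weight on configurations with structural fatigue): 0.246132 + 0.024948 = 0.271080
Normalizer over all consistent configurations: 0.95·0.86·0.46 + 0.53·0.86·0.54 + 0.63·0.14·0.46 + 0.33·0.14·0.54 = 0.687472
Posterior = 0.271080 / 0.687472 ≈ 0.3943

Now condition on the additional information:
Enumerate both values of structural fatigue and weight by the priors:
  P(¬strain alarm | overloaded truck) = 0.63·0.46 + 0.33·0.54
        = 0.289800 + 0.178200 = 0.468000
Keeping only the structural fatigue-present terms gives 0.178200, so
  P(structural fatigue | ¬strain alarm, overloaded truck) = 0.178200 / 0.468000 ≈ 0.3808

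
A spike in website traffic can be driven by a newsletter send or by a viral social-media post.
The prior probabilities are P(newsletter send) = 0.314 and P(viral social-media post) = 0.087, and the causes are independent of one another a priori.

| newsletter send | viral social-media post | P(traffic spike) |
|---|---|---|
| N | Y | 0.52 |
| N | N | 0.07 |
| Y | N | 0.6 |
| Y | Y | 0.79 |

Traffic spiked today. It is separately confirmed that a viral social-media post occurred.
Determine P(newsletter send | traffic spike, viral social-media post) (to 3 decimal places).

P(newsletter send | traffic spike, viral social-media post) ≈ 0.410

By total probability over both values of newsletter send:
  P(traffic spike | viral social-media post) = 0.52*0.686 + 0.79*0.314
        = 0.356720 + 0.248060 = 0.604780
The terms with newsletter send present sum to 0.248060, so
  P(newsletter send | traffic spike, viral social-media post) = 0.248060 / 0.604780 ≈ 0.410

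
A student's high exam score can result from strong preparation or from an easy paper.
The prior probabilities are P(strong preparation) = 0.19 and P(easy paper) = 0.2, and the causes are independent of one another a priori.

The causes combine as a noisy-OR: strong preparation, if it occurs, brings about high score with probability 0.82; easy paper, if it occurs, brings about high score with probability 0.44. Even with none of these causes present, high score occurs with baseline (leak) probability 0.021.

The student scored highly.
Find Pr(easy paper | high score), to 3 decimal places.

Pr(easy paper | high score) ≈ 0.436

Under noisy-OR, P(high score | causes) = 1 − (1−0.021)·∏(1−qᵢ) over the active causes.
P(high score) = 0.021·0.81·0.8 + 0.45176·0.81·0.2 + 0.82378·0.19·0.8 + 0.901317·0.19·0.2 = 0.013608 + 0.073185 + 0.125215 + 0.034250 = 0.246258
Restricting to configurations with easy paper present: 0.073185 + 0.034250 = 0.107435.
So P(easy paper | high score) = 0.107435/0.246258 ≈ 0.436.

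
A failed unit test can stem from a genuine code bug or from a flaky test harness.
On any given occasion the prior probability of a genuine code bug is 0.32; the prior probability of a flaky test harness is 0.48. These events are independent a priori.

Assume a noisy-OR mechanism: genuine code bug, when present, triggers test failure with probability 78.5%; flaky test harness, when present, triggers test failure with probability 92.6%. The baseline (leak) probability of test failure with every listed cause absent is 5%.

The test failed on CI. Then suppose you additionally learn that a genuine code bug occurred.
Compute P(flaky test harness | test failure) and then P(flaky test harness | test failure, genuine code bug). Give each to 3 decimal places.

Under noisy-OR, P(test failure | causes) = 1 − (1−0.05)·∏(1−qᵢ) over the active causes.
P(test failure) = 0.05*0.68*0.52 + 0.9297*0.68*0.48 + 0.79575*0.32*0.52 + 0.984885*0.32*0.48 = 0.017680 + 0.303454 + 0.132413 + 0.151278 = 0.604825
Of this, 0.454732 comes from 0.303454 + 0.151278 (the flaky test harness=true cases).
So P(flaky test harness | test failure) = 0.454732/0.604825 ≈ 0.752.

With the extra evidence:
Numerator (weight on configurations with flaky test harness): 0.984885×0.48 = 0.472745
Normalizer over all consistent configurations: 0.79575×0.52 + 0.984885×0.48 = 0.886535
P(flaky test harness | test failure, genuine code bug) = 0.472745/0.886535 ≈ 0.533
— genuine code bug explains away the evidence for flaky test harness.

P(flaky test harness | test failure) ≈ 0.752; P(flaky test harness | test failure, genuine code bug) ≈ 0.533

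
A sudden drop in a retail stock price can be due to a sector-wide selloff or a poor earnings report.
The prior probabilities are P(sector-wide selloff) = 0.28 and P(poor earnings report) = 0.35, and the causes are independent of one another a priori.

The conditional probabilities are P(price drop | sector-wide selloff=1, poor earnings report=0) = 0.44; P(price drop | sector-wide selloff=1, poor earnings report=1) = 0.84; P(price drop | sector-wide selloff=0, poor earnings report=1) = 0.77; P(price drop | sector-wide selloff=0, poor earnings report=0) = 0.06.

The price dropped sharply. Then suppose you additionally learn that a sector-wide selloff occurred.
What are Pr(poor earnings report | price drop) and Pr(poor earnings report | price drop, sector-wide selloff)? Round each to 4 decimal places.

Pr(poor earnings report | price drop) ≈ 0.7187; Pr(poor earnings report | price drop, sector-wide selloff) ≈ 0.5069

By total probability over the 4 (sector-wide selloff, poor earnings report) configurations:
  P(price drop) = 0.06*0.72*0.65 + 0.77*0.72*0.35 + 0.44*0.28*0.65 + 0.84*0.28*0.35
        = 0.028080 + 0.194040 + 0.080080 + 0.082320 = 0.384520
The terms with poor earnings report present sum to 0.276360, so
  P(poor earnings report | price drop) = 0.276360 / 0.384520 ≈ 0.7187

With the extra evidence:
P(price drop | sector-wide selloff) = 0.44·0.65 + 0.84·0.35 = 0.286000 + 0.294000 = 0.580000
Of this, 0.294000 comes from 0.84·0.35 (the poor earnings report=true cases).
Hence the posterior is 0.294000/0.580000 ≈ 0.5069.
The drop from 0.7187 to 0.5069 is the explaining-away (discounting) effect.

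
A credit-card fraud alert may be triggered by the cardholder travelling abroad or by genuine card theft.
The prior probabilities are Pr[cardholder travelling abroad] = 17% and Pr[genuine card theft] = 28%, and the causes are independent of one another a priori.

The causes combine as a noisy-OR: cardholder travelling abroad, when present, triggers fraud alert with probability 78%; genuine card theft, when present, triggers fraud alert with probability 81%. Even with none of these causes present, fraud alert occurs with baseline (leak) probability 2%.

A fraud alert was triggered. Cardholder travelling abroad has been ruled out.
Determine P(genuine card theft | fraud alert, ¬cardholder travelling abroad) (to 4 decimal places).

P(genuine card theft | fraud alert, ¬cardholder travelling abroad) ≈ 0.9406

Under noisy-OR, P(fraud alert | causes) = 1 − (1−0.02)·∏(1−qᵢ) over the active causes.
By total probability over both values of genuine card theft:
  P(fraud alert | ¬cardholder travelling abroad) = 0.02·0.72 + 0.8138·0.28
        = 0.014400 + 0.227864 = 0.242264
Configurations with genuine card theft contribute 0.227864, so
  P(genuine card theft | fraud alert, ¬cardholder travelling abroad) = 0.227864 / 0.242264 ≈ 0.9406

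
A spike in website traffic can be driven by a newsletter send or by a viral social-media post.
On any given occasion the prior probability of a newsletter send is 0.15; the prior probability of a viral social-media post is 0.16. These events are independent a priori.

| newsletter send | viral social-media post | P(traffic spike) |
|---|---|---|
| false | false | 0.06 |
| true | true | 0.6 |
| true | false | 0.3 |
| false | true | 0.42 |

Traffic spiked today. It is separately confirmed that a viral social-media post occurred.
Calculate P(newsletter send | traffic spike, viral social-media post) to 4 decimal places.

P(newsletter send | traffic spike, viral social-media post) ≈ 0.2013

For the numerator, keep only newsletter send=true terms: 0.6×0.15 = 0.090000
Denominator P(traffic spike | viral social-media post): 0.42×0.85 + 0.6×0.15 = 0.447000
P(newsletter send | traffic spike, viral social-media post) = 0.090000/0.447000 ≈ 0.2013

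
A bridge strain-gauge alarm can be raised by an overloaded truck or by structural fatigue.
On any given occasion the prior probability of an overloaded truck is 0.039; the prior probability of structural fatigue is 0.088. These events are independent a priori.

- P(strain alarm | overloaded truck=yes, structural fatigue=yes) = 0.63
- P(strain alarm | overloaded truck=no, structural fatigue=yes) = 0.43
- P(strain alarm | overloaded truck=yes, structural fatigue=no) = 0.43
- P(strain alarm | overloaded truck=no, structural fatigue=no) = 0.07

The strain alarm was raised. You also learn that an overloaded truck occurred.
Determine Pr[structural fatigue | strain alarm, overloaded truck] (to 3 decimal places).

For the numerator, keep only structural fatigue=true terms: 0.63·0.088 = 0.055440
The normalizing constant is 0.43·0.912 + 0.63·0.088 = 0.447600
Posterior = 0.055440 / 0.447600 ≈ 0.124

Pr[structural fatigue | strain alarm, overloaded truck] ≈ 0.124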